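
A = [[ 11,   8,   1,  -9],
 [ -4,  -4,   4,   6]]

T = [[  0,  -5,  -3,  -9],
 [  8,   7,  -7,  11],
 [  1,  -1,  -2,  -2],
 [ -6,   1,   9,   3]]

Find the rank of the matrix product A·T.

First compute AT:
[[119,  -9, -172, -40],
 [-64,  -6,  86,   2]]
Now row reduce the product.
R2 ← R2 + (64/119)·R1: [0, -1290/119, -774/119, -2322/119]
2 nonzero rows, so rank(AT) = 2.

2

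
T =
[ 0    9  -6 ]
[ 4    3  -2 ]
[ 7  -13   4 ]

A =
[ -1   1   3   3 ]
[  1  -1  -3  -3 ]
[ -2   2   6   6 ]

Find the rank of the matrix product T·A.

1

First compute TA:
[[ 21, -21, -63, -63],
 [  3,  -3,  -9,  -9],
 [-28,  28,  84,  84]]
Now row reduce the product.
R2 ← R2 − (1/7)·R1: [0, 0, 0, 0]
R3 ← R3 + (4/3)·R1: [0, 0, 0, 0]
1 nonzero row, so rank(TA) = 1.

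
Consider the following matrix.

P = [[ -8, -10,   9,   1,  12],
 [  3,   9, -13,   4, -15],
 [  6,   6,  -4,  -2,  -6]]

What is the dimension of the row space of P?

2

Row reduce to echelon form.
R2 ← R2 + (3/8)·R1: [0, 21/4, -77/8, 35/8, -21/2]
R3 ← R3 + (3/4)·R1: [0, -3/2, 11/4, -5/4, 3]
R3 ← R3 + (2/7)·R2: [0, 0, 0, 0, 0]
Echelon form has 2 nonzero rows, so rank(P) = 2.
The row space has dimension equal to the rank: 2.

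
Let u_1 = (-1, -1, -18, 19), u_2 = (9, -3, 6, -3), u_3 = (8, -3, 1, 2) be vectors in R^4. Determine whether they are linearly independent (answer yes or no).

Form the matrix with these vectors as rows and row reduce.
R2 ← R2 + (9)·R1: [0, -12, -156, 168]
R3 ← R3 + (8)·R1: [0, -11, -143, 154]
R3 ← R3 − (11/12)·R2: [0, 0, 0, 0]
2 nonzero rows, so the 3 vectors span a space of dimension 2.
Since 2 < 3, the vectors are linearly dependent.

no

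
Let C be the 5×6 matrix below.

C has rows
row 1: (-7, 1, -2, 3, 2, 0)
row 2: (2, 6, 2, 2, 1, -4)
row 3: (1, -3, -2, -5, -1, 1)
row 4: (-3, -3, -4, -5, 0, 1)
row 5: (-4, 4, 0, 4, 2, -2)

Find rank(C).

3

Row reduce to echelon form.
R2 ← R2 + (2/7)·R1: [0, 44/7, 10/7, 20/7, 11/7, -4]
R3 ← R3 + (1/7)·R1: [0, -20/7, -16/7, -32/7, -5/7, 1]
R4 ← R4 − (3/7)·R1: [0, -24/7, -22/7, -44/7, -6/7, 1]
R5 ← R5 − (4/7)·R1: [0, 24/7, 8/7, 16/7, 6/7, -2]
R3 ← R3 + (5/11)·R2: [0, 0, -18/11, -36/11, 0, -9/11]
R4 ← R4 + (6/11)·R2: [0, 0, -26/11, -52/11, 0, -13/11]
R5 ← R5 − (6/11)·R2: [0, 0, 4/11, 8/11, 0, 2/11]
R4 ← R4 − (13/9)·R3: [0, 0, 0, 0, 0, 0]
R5 ← R5 + (2/9)·R3: [0, 0, 0, 0, 0, 0]
Echelon form has 3 nonzero rows, so rank(C) = 3.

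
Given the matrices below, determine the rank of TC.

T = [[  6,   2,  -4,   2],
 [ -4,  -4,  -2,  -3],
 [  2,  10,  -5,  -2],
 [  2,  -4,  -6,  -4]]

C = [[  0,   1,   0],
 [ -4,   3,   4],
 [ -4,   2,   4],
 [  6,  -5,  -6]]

First compute TC:
[[ 20,  -6, -20],
 [  6,  -5,  -6],
 [-32,  32,  32],
 [ 16,  -2, -16]]
Now row reduce the product.
R2 ← R2 − (3/10)·R1: [0, -16/5, 0]
R3 ← R3 + (8/5)·R1: [0, 112/5, 0]
R4 ← R4 − (4/5)·R1: [0, 14/5, 0]
R3 ← R3 + (7)·R2: [0, 0, 0]
R4 ← R4 + (7/8)·R2: [0, 0, 0]
2 nonzero rows, so rank(TC) = 2.

2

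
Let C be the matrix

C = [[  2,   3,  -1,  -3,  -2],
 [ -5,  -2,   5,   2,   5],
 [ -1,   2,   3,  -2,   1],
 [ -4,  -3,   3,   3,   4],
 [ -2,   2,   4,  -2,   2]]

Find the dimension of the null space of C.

2

Row reduce to echelon form.
R2 ← R2 + (5/2)·R1: [0, 11/2, 5/2, -11/2, 0]
R3 ← R3 + (1/2)·R1: [0, 7/2, 5/2, -7/2, 0]
R4 ← R4 + (2)·R1: [0, 3, 1, -3, 0]
R5 ← R5 + R1: [0, 5, 3, -5, 0]
R3 ← R3 − (7/11)·R2: [0, 0, 10/11, 0, 0]
R4 ← R4 − (6/11)·R2: [0, 0, -4/11, 0, 0]
R5 ← R5 − (10/11)·R2: [0, 0, 8/11, 0, 0]
R4 ← R4 + (2/5)·R3: [0, 0, 0, 0, 0]
R5 ← R5 − (4/5)·R3: [0, 0, 0, 0, 0]
3 nonzero rows, so rank(C) = 3.
C has 5 columns; by rank–nullity, nullity = 5 − 3 = 2.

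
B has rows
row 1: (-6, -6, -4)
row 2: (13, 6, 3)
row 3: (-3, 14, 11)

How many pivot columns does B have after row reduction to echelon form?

Row reduce to echelon form.
R2 ← R2 + (13/6)·R1: [0, -7, -17/3]
R3 ← R3 − (1/2)·R1: [0, 17, 13]
R3 ← R3 + (17/7)·R2: [0, 0, -16/21]
Echelon form has 3 nonzero rows, so rank(B) = 3.
Each nonzero row contributes one pivot column: 3 pivot columns.

3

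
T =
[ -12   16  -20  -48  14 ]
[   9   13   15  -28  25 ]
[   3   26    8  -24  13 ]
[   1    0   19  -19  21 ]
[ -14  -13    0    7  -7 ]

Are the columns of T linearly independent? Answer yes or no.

Row reduce T to echelon form.
R2 ← R2 + (3/4)·R1: [0, 25, 0, -64, 71/2]
R3 ← R3 + (1/4)·R1: [0, 30, 3, -36, 33/2]
R4 ← R4 + (1/12)·R1: [0, 4/3, 52/3, -23, 133/6]
R5 ← R5 − (7/6)·R1: [0, -95/3, 70/3, 63, -70/3]
R3 ← R3 − (6/5)·R2: [0, 0, 3, 204/5, -261/10]
R4 ← R4 − (4/75)·R2: [0, 0, 52/3, -1469/75, 3041/150]
R5 ← R5 + (19/15)·R2: [0, 0, 70/3, -271/15, 649/30]
R4 ← R4 − (52/9)·R3: [0, 0, 0, -6383/25, 25661/150]
R5 ← R5 − (70/9)·R3: [0, 0, 0, -1677/5, 6739/30]
R5 ← R5 − (645/491)·R4: [0, 0, 0, 0, -142/1473]
5 pivots among 5 columns.
Every column is a pivot column, so the columns are linearly independent.

yes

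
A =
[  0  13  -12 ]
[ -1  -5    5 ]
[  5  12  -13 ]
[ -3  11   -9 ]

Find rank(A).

Row reduce to echelon form.
Swap R1 ↔ R2
R3 ← R3 + (5)·R1: [0, -13, 12]
R4 ← R4 − (3)·R1: [0, 26, -24]
R3 ← R3 + R2: [0, 0, 0]
R4 ← R4 − (2)·R2: [0, 0, 0]
Echelon form has 2 nonzero rows, so rank(A) = 2.

2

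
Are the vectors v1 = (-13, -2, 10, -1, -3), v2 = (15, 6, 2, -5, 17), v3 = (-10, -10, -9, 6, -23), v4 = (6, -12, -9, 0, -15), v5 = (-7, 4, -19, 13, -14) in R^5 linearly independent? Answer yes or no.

no

Form the matrix with these vectors as rows and row reduce.
R2 ← R2 + (15/13)·R1: [0, 48/13, 176/13, -80/13, 176/13]
R3 ← R3 − (10/13)·R1: [0, -110/13, -217/13, 88/13, -269/13]
R4 ← R4 + (6/13)·R1: [0, -168/13, -57/13, -6/13, -213/13]
R5 ← R5 − (7/13)·R1: [0, 66/13, -317/13, 176/13, -161/13]
R3 ← R3 + (55/24)·R2: [0, 0, 43/3, -22/3, 31/3]
R4 ← R4 + (7/2)·R2: [0, 0, 43, -22, 31]
R5 ← R5 − (11/8)·R2: [0, 0, -43, 22, -31]
R4 ← R4 − (3)·R3: [0, 0, 0, 0, 0]
R5 ← R5 + (3)·R3: [0, 0, 0, 0, 0]
3 nonzero rows, so the 5 vectors span a space of dimension 3.
Since 3 < 5, the vectors are linearly dependent.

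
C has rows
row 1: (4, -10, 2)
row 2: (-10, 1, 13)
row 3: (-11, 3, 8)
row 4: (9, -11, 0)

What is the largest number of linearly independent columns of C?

Row reduce to echelon form.
R2 ← R2 + (5/2)·R1: [0, -24, 18]
R3 ← R3 + (11/4)·R1: [0, -49/2, 27/2]
R4 ← R4 − (9/4)·R1: [0, 23/2, -9/2]
R3 ← R3 − (49/48)·R2: [0, 0, -39/8]
R4 ← R4 + (23/48)·R2: [0, 0, 33/8]
R4 ← R4 + (11/13)·R3: [0, 0, 0]
Echelon form has 3 nonzero rows, so rank(C) = 3.
The rank gives the maximum number of linearly independent columns: 3.

3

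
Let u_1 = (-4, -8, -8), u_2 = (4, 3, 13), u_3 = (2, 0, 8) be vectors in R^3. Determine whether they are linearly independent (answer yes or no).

no

Form the matrix with these vectors as rows and row reduce.
R2 ← R2 + R1: [0, -5, 5]
R3 ← R3 + (1/2)·R1: [0, -4, 4]
R3 ← R3 − (4/5)·R2: [0, 0, 0]
2 nonzero rows, so the 3 vectors span a space of dimension 2.
Since 2 < 3, the vectors are linearly dependent.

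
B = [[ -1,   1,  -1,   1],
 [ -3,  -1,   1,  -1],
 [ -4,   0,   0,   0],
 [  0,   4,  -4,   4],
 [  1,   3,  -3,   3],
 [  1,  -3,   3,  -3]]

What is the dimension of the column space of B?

Row reduce to echelon form.
R2 ← R2 − (3)·R1: [0, -4, 4, -4]
R3 ← R3 − (4)·R1: [0, -4, 4, -4]
R5 ← R5 + R1: [0, 4, -4, 4]
R6 ← R6 + R1: [0, -2, 2, -2]
R3 ← R3 − R2: [0, 0, 0, 0]
R4 ← R4 + R2: [0, 0, 0, 0]
R5 ← R5 + R2: [0, 0, 0, 0]
R6 ← R6 − (1/2)·R2: [0, 0, 0, 0]
Echelon form has 2 nonzero rows, so rank(B) = 2.
The column space has dimension equal to the rank: 2.

2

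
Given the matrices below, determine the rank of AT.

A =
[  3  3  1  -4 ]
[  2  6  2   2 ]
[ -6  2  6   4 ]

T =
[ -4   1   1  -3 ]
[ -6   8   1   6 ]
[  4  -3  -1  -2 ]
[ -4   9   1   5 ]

3

First compute AT:
[[-10, -12,   1, -13],
 [-44,  62,   8,  36],
 [ 20,  28,  -6,  38]]
Now row reduce the product.
R2 ← R2 − (22/5)·R1: [0, 574/5, 18/5, 466/5]
R3 ← R3 + (2)·R1: [0, 4, -4, 12]
R3 ← R3 − (10/287)·R2: [0, 0, -1184/287, 2512/287]
3 nonzero rows, so rank(AT) = 3.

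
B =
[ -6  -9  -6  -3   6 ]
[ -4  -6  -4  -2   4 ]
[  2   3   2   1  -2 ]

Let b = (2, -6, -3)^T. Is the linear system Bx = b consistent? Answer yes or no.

no

Row reduce the augmented matrix [B | b].
R2 ← R2 − (2/3)·R1: [0, 0, 0, 0, 0, -22/3]
R3 ← R3 + (1/3)·R1: [0, 0, 0, 0, 0, -7/3]
R3 ← R3 − (7/22)·R2: [0, 0, 0, 0, 0, 0]
The echelon form has 2 nonzero rows; the last pivot sits in the augmented column, so rank(B) = 1 but rank([B|b]) = 2.
Since the ranks differ, the system is inconsistent.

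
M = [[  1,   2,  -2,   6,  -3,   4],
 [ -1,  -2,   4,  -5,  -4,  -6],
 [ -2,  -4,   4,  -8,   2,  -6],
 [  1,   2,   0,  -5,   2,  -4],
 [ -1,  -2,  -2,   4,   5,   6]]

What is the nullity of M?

Row reduce to echelon form.
R2 ← R2 + R1: [0, 0, 2, 1, -7, -2]
R3 ← R3 + (2)·R1: [0, 0, 0, 4, -4, 2]
R4 ← R4 − R1: [0, 0, 2, -11, 5, -8]
R5 ← R5 + R1: [0, 0, -4, 10, 2, 10]
R4 ← R4 − R2: [0, 0, 0, -12, 12, -6]
R5 ← R5 + (2)·R2: [0, 0, 0, 12, -12, 6]
R4 ← R4 + (3)·R3: [0, 0, 0, 0, 0, 0]
R5 ← R5 − (3)·R3: [0, 0, 0, 0, 0, 0]
3 nonzero rows, so rank(M) = 3.
M has 6 columns; by rank–nullity, nullity = 6 − 3 = 3.

3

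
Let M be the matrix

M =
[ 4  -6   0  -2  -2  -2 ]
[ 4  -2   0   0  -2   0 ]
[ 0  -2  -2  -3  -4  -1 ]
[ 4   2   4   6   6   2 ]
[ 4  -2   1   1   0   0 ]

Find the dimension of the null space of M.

3

Row reduce to echelon form.
R2 ← R2 − R1: [0, 4, 0, 2, 0, 2]
R4 ← R4 − R1: [0, 8, 4, 8, 8, 4]
R5 ← R5 − R1: [0, 4, 1, 3, 2, 2]
R3 ← R3 + (1/2)·R2: [0, 0, -2, -2, -4, 0]
R4 ← R4 − (2)·R2: [0, 0, 4, 4, 8, 0]
R5 ← R5 − R2: [0, 0, 1, 1, 2, 0]
R4 ← R4 + (2)·R3: [0, 0, 0, 0, 0, 0]
R5 ← R5 + (1/2)·R3: [0, 0, 0, 0, 0, 0]
3 nonzero rows, so rank(M) = 3.
M has 6 columns; by rank–nullity, nullity = 6 − 3 = 3.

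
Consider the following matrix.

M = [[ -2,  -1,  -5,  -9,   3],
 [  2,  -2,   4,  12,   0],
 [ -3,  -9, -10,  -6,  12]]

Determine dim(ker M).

Row reduce to echelon form.
R2 ← R2 + R1: [0, -3, -1, 3, 3]
R3 ← R3 − (3/2)·R1: [0, -15/2, -5/2, 15/2, 15/2]
R3 ← R3 − (5/2)·R2: [0, 0, 0, 0, 0]
2 nonzero rows, so rank(M) = 2.
M has 5 columns; by rank–nullity, nullity = 5 − 2 = 3.

3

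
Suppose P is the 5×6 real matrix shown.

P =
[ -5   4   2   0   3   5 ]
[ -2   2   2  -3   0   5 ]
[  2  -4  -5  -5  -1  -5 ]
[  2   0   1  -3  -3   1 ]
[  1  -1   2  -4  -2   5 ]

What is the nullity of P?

Row reduce to echelon form.
R2 ← R2 − (2/5)·R1: [0, 2/5, 6/5, -3, -6/5, 3]
R3 ← R3 + (2/5)·R1: [0, -12/5, -21/5, -5, 1/5, -3]
R4 ← R4 + (2/5)·R1: [0, 8/5, 9/5, -3, -9/5, 3]
R5 ← R5 + (1/5)·R1: [0, -1/5, 12/5, -4, -7/5, 6]
R3 ← R3 + (6)·R2: [0, 0, 3, -23, -7, 15]
R4 ← R4 − (4)·R2: [0, 0, -3, 9, 3, -9]
R5 ← R5 + (1/2)·R2: [0, 0, 3, -11/2, -2, 15/2]
R4 ← R4 + R3: [0, 0, 0, -14, -4, 6]
R5 ← R5 − R3: [0, 0, 0, 35/2, 5, -15/2]
R5 ← R5 + (5/4)·R4: [0, 0, 0, 0, 0, 0]
4 nonzero rows, so rank(P) = 4.
P has 6 columns; by rank–nullity, nullity = 6 − 4 = 2.

2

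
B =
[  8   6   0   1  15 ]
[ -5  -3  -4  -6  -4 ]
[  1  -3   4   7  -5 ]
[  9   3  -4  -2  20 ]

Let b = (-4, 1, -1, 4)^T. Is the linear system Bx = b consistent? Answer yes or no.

Row reduce the augmented matrix [B | b].
R2 ← R2 + (5/8)·R1: [0, 3/4, -4, -43/8, 43/8, -3/2]
R3 ← R3 − (1/8)·R1: [0, -15/4, 4, 55/8, -55/8, -1/2]
R4 ← R4 − (9/8)·R1: [0, -15/4, -4, -25/8, 25/8, 17/2]
R3 ← R3 + (5)·R2: [0, 0, -16, -20, 20, -8]
R4 ← R4 + (5)·R2: [0, 0, -24, -30, 30, 1]
R4 ← R4 − (3/2)·R3: [0, 0, 0, 0, 0, 13]
The echelon form has 4 nonzero rows; the last pivot sits in the augmented column, so rank(B) = 3 but rank([B|b]) = 4.
Since the ranks differ, the system is inconsistent.

no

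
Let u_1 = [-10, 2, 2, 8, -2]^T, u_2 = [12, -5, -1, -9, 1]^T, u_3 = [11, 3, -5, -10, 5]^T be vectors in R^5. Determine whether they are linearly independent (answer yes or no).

no

Form the matrix with these vectors as rows and row reduce.
R2 ← R2 + (6/5)·R1: [0, -13/5, 7/5, 3/5, -7/5]
R3 ← R3 + (11/10)·R1: [0, 26/5, -14/5, -6/5, 14/5]
R3 ← R3 + (2)·R2: [0, 0, 0, 0, 0]
2 nonzero rows, so the 3 vectors span a space of dimension 2.
Since 2 < 3, the vectors are linearly dependent.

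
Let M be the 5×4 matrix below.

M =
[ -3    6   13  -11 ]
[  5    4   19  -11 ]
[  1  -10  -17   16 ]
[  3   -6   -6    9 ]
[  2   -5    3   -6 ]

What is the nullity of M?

Row reduce to echelon form.
R2 ← R2 + (5/3)·R1: [0, 14, 122/3, -88/3]
R3 ← R3 + (1/3)·R1: [0, -8, -38/3, 37/3]
R4 ← R4 + R1: [0, 0, 7, -2]
R5 ← R5 + (2/3)·R1: [0, -1, 35/3, -40/3]
R3 ← R3 + (4/7)·R2: [0, 0, 74/7, -31/7]
R5 ← R5 + (1/14)·R2: [0, 0, 102/7, -108/7]
R4 ← R4 − (49/74)·R3: [0, 0, 0, 69/74]
R5 ← R5 − (51/37)·R3: [0, 0, 0, -345/37]
R5 ← R5 + (10)·R4: [0, 0, 0, 0]
4 nonzero rows, so rank(M) = 4.
M has 4 columns; by rank–nullity, nullity = 4 − 4 = 0.

0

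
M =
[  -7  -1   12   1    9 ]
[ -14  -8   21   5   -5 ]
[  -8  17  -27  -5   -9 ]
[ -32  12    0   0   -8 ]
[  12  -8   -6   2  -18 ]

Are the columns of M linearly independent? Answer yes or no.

no

Row reduce M to echelon form.
R2 ← R2 − (2)·R1: [0, -6, -3, 3, -23]
R3 ← R3 − (8/7)·R1: [0, 127/7, -285/7, -43/7, -135/7]
R4 ← R4 − (32/7)·R1: [0, 116/7, -384/7, -32/7, -344/7]
R5 ← R5 + (12/7)·R1: [0, -68/7, 102/7, 26/7, -18/7]
R3 ← R3 + (127/42)·R2: [0, 0, -697/14, 41/14, -533/6]
R4 ← R4 + (58/21)·R2: [0, 0, -442/7, 26/7, -338/3]
R5 ← R5 − (34/21)·R2: [0, 0, 136/7, -8/7, 104/3]
R4 ← R4 − (52/41)·R3: [0, 0, 0, 0, 0]
R5 ← R5 + (16/41)·R3: [0, 0, 0, 0, 0]
3 pivots among 5 columns.
Only 3 < 5 pivot columns, so the columns are linearly dependent.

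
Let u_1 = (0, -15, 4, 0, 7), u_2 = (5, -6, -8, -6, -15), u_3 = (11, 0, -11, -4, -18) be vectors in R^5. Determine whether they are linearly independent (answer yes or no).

yes

Form the matrix with these vectors as rows and row reduce.
Swap R1 ↔ R2
R3 ← R3 − (11/5)·R1: [0, 66/5, 33/5, 46/5, 15]
R3 ← R3 + (22/25)·R2: [0, 0, 253/25, 46/5, 529/25]
3 nonzero rows, so the 3 vectors span a space of dimension 3.
Since 3 = 3, the vectors are linearly independent.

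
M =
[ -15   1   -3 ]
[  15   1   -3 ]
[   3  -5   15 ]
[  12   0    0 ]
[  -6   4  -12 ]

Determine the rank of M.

Row reduce to echelon form.
R2 ← R2 + R1: [0, 2, -6]
R3 ← R3 + (1/5)·R1: [0, -24/5, 72/5]
R4 ← R4 + (4/5)·R1: [0, 4/5, -12/5]
R5 ← R5 − (2/5)·R1: [0, 18/5, -54/5]
R3 ← R3 + (12/5)·R2: [0, 0, 0]
R4 ← R4 − (2/5)·R2: [0, 0, 0]
R5 ← R5 − (9/5)·R2: [0, 0, 0]
Echelon form has 2 nonzero rows, so rank(M) = 2.

2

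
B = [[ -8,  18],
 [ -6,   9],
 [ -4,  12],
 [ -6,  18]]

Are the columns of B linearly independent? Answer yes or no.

Row reduce B to echelon form.
R2 ← R2 − (3/4)·R1: [0, -9/2]
R3 ← R3 − (1/2)·R1: [0, 3]
R4 ← R4 − (3/4)·R1: [0, 9/2]
R3 ← R3 + (2/3)·R2: [0, 0]
R4 ← R4 + R2: [0, 0]
2 pivots among 2 columns.
Every column is a pivot column, so the columns are linearly independent.

yes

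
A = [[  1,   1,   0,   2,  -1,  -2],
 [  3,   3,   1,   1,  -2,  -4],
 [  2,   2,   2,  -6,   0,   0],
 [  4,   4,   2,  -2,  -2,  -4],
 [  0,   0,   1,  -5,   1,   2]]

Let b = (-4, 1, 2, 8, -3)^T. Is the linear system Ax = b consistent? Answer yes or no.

Row reduce the augmented matrix [A | b].
R2 ← R2 − (3)·R1: [0, 0, 1, -5, 1, 2, 13]
R3 ← R3 − (2)·R1: [0, 0, 2, -10, 2, 4, 10]
R4 ← R4 − (4)·R1: [0, 0, 2, -10, 2, 4, 24]
R3 ← R3 − (2)·R2: [0, 0, 0, 0, 0, 0, -16]
R4 ← R4 − (2)·R2: [0, 0, 0, 0, 0, 0, -2]
R5 ← R5 − R2: [0, 0, 0, 0, 0, 0, -16]
R4 ← R4 − (1/8)·R3: [0, 0, 0, 0, 0, 0, 0]
R5 ← R5 − R3: [0, 0, 0, 0, 0, 0, 0]
The echelon form has 3 nonzero rows; the last pivot sits in the augmented column, so rank(A) = 2 but rank([A|b]) = 3.
Since the ranks differ, the system is inconsistent.

no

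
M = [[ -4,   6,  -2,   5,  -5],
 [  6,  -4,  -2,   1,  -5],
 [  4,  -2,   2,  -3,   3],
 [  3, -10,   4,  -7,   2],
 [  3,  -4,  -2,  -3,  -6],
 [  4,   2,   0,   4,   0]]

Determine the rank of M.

5

Row reduce to echelon form.
R2 ← R2 + (3/2)·R1: [0, 5, -5, 17/2, -25/2]
R3 ← R3 + R1: [0, 4, 0, 2, -2]
R4 ← R4 + (3/4)·R1: [0, -11/2, 5/2, -13/4, -7/4]
R5 ← R5 + (3/4)·R1: [0, 1/2, -7/2, 3/4, -39/4]
R6 ← R6 + R1: [0, 8, -2, 9, -5]
R3 ← R3 − (4/5)·R2: [0, 0, 4, -24/5, 8]
R4 ← R4 + (11/10)·R2: [0, 0, -3, 61/10, -31/2]
R5 ← R5 − (1/10)·R2: [0, 0, -3, -1/10, -17/2]
R6 ← R6 − (8/5)·R2: [0, 0, 6, -23/5, 15]
R4 ← R4 + (3/4)·R3: [0, 0, 0, 5/2, -19/2]
R5 ← R5 + (3/4)·R3: [0, 0, 0, -37/10, -5/2]
R6 ← R6 − (3/2)·R3: [0, 0, 0, 13/5, 3]
R5 ← R5 + (37/25)·R4: [0, 0, 0, 0, -414/25]
R6 ← R6 − (26/25)·R4: [0, 0, 0, 0, 322/25]
R6 ← R6 + (7/9)·R5: [0, 0, 0, 0, 0]
Echelon form has 5 nonzero rows, so rank(M) = 5.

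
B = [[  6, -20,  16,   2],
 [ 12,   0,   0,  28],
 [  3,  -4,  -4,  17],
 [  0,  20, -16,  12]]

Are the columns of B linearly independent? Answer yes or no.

Row reduce B to echelon form.
R2 ← R2 − (2)·R1: [0, 40, -32, 24]
R3 ← R3 − (1/2)·R1: [0, 6, -12, 16]
R3 ← R3 − (3/20)·R2: [0, 0, -36/5, 62/5]
R4 ← R4 − (1/2)·R2: [0, 0, 0, 0]
3 pivots among 4 columns.
Only 3 < 4 pivot columns, so the columns are linearly dependent.

no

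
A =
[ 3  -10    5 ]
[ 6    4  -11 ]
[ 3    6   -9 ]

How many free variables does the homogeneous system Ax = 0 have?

Row reduce to echelon form.
R2 ← R2 − (2)·R1: [0, 24, -21]
R3 ← R3 − R1: [0, 16, -14]
R3 ← R3 − (2/3)·R2: [0, 0, 0]
2 nonzero rows, so rank(A) = 2.
A has 3 columns; by rank–nullity, nullity = 3 − 2 = 1.

1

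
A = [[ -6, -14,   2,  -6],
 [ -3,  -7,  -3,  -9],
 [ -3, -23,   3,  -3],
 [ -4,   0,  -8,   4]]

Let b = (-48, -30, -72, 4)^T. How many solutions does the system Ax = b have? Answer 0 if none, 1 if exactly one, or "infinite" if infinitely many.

Row reduce the augmented matrix [A | b].
R2 ← R2 − (1/2)·R1: [0, 0, -4, -6, -6]
R3 ← R3 − (1/2)·R1: [0, -16, 2, 0, -48]
R4 ← R4 − (2/3)·R1: [0, 28/3, -28/3, 8, 36]
Swap R2 ↔ R3
R4 ← R4 + (7/12)·R2: [0, 0, -49/6, 8, 8]
R4 ← R4 − (49/24)·R3: [0, 0, 0, 81/4, 81/4]
The echelon form has 4 nonzero rows, and every pivot lies in the first 4 columns, so rank(A) = rank([A|b]) = 4.
The system is consistent.
rank = 4 = number of unknowns, so the solution is unique.

1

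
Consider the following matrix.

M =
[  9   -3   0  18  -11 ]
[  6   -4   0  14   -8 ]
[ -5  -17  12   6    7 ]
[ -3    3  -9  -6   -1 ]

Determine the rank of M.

Row reduce to echelon form.
R2 ← R2 − (2/3)·R1: [0, -2, 0, 2, -2/3]
R3 ← R3 + (5/9)·R1: [0, -56/3, 12, 16, 8/9]
R4 ← R4 + (1/3)·R1: [0, 2, -9, 0, -14/3]
R3 ← R3 − (28/3)·R2: [0, 0, 12, -8/3, 64/9]
R4 ← R4 + R2: [0, 0, -9, 2, -16/3]
R4 ← R4 + (3/4)·R3: [0, 0, 0, 0, 0]
Echelon form has 3 nonzero rows, so rank(M) = 3.

3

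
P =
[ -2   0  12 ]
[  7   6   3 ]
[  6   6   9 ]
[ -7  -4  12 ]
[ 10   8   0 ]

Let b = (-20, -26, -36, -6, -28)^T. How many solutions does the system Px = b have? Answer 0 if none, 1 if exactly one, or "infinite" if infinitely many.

Row reduce the augmented matrix [P | b].
R2 ← R2 + (7/2)·R1: [0, 6, 45, -96]
R3 ← R3 + (3)·R1: [0, 6, 45, -96]
R4 ← R4 − (7/2)·R1: [0, -4, -30, 64]
R5 ← R5 + (5)·R1: [0, 8, 60, -128]
R3 ← R3 − R2: [0, 0, 0, 0]
R4 ← R4 + (2/3)·R2: [0, 0, 0, 0]
R5 ← R5 − (4/3)·R2: [0, 0, 0, 0]
The echelon form has 2 nonzero rows, and every pivot lies in the first 3 columns, so rank(P) = rank([P|b]) = 2.
The system is consistent.
rank = 2 < 3 unknowns, so there are infinitely many solutions.

infinite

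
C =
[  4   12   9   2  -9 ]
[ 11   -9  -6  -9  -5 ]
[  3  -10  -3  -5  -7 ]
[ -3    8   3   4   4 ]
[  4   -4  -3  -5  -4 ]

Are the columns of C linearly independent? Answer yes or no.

Row reduce C to echelon form.
R2 ← R2 − (11/4)·R1: [0, -42, -123/4, -29/2, 79/4]
R3 ← R3 − (3/4)·R1: [0, -19, -39/4, -13/2, -1/4]
R4 ← R4 + (3/4)·R1: [0, 17, 39/4, 11/2, -11/4]
R5 ← R5 − R1: [0, -16, -12, -7, 5]
R3 ← R3 − (19/42)·R2: [0, 0, 233/56, 5/84, -1543/168]
R4 ← R4 + (17/42)·R2: [0, 0, -151/56, -31/84, 881/168]
R5 ← R5 − (8/21)·R2: [0, 0, -2/7, -31/21, -53/21]
R4 ← R4 + (151/233)·R3: [0, 0, 0, -77/233, -165/233]
R5 ← R5 + (16/233)·R3: [0, 0, 0, -343/233, -735/233]
R5 ← R5 − (49/11)·R4: [0, 0, 0, 0, 0]
4 pivots among 5 columns.
Only 4 < 5 pivot columns, so the columns are linearly dependent.

no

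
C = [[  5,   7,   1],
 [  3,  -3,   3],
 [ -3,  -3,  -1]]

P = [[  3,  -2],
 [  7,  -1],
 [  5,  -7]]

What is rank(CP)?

First compute CP:
[[ 69, -24],
 [  3, -24],
 [-35,  16]]
Now row reduce the product.
R2 ← R2 − (1/23)·R1: [0, -528/23]
R3 ← R3 + (35/69)·R1: [0, 88/23]
R3 ← R3 + (1/6)·R2: [0, 0]
2 nonzero rows, so rank(CP) = 2.

2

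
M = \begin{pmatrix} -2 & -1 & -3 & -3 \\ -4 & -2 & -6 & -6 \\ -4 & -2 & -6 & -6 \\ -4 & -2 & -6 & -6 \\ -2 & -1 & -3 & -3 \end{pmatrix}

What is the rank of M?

Row reduce to echelon form.
R2 ← R2 − (2)·R1: [0, 0, 0, 0]
R3 ← R3 − (2)·R1: [0, 0, 0, 0]
R4 ← R4 − (2)·R1: [0, 0, 0, 0]
R5 ← R5 − R1: [0, 0, 0, 0]
Echelon form has 1 nonzero row, so rank(M) = 1.

1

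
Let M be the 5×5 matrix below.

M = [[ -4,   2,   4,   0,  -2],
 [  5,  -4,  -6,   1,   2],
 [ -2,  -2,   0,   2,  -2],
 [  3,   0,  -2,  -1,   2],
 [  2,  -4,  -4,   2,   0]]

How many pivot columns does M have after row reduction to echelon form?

2

Row reduce to echelon form.
R2 ← R2 + (5/4)·R1: [0, -3/2, -1, 1, -1/2]
R3 ← R3 − (1/2)·R1: [0, -3, -2, 2, -1]
R4 ← R4 + (3/4)·R1: [0, 3/2, 1, -1, 1/2]
R5 ← R5 + (1/2)·R1: [0, -3, -2, 2, -1]
R3 ← R3 − (2)·R2: [0, 0, 0, 0, 0]
R4 ← R4 + R2: [0, 0, 0, 0, 0]
R5 ← R5 − (2)·R2: [0, 0, 0, 0, 0]
Echelon form has 2 nonzero rows, so rank(M) = 2.
Each nonzero row contributes one pivot column: 2 pivot columns.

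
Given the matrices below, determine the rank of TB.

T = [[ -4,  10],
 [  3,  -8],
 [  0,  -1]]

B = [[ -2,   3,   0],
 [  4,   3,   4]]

2

First compute TB:
[[ 48,  18,  40],
 [-38, -15, -32],
 [ -4,  -3,  -4]]
Now row reduce the product.
R2 ← R2 + (19/24)·R1: [0, -3/4, -1/3]
R3 ← R3 + (1/12)·R1: [0, -3/2, -2/3]
R3 ← R3 − (2)·R2: [0, 0, 0]
2 nonzero rows, so rank(TB) = 2.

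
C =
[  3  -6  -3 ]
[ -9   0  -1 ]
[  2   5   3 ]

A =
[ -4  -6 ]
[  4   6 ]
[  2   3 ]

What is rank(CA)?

First compute CA:
[[-42, -63],
 [ 34,  51],
 [ 18,  27]]
Now row reduce the product.
R2 ← R2 + (17/21)·R1: [0, 0]
R3 ← R3 + (3/7)·R1: [0, 0]
1 nonzero row, so rank(CA) = 1.

1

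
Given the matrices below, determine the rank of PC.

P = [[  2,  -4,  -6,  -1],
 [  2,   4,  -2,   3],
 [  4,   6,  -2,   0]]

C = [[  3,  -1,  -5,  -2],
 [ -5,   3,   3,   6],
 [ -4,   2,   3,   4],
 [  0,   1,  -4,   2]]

3

First compute PC:
[[ 50, -27, -36, -54],
 [ -6,   9, -16,  18],
 [-10,  10,  -8,  20]]
Now row reduce the product.
R2 ← R2 + (3/25)·R1: [0, 144/25, -508/25, 288/25]
R3 ← R3 + (1/5)·R1: [0, 23/5, -76/5, 46/5]
R3 ← R3 − (115/144)·R2: [0, 0, 37/36, 0]
3 nonzero rows, so rank(PC) = 3.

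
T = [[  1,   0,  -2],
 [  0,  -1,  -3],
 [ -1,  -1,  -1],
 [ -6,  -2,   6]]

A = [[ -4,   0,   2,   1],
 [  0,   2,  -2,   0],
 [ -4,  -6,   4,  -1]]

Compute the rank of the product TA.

2

First compute TA:
[[  4,  12,  -6,   3],
 [ 12,  16, -10,   3],
 [  8,   4,  -4,   0],
 [  0, -40,  16, -12]]
Now row reduce the product.
R2 ← R2 − (3)·R1: [0, -20, 8, -6]
R3 ← R3 − (2)·R1: [0, -20, 8, -6]
R3 ← R3 − R2: [0, 0, 0, 0]
R4 ← R4 − (2)·R2: [0, 0, 0, 0]
2 nonzero rows, so rank(TA) = 2.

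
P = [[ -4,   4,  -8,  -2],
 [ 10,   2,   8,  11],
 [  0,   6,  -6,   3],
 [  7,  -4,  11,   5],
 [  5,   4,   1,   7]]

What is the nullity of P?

Row reduce to echelon form.
R2 ← R2 + (5/2)·R1: [0, 12, -12, 6]
R4 ← R4 + (7/4)·R1: [0, 3, -3, 3/2]
R5 ← R5 + (5/4)·R1: [0, 9, -9, 9/2]
R3 ← R3 − (1/2)·R2: [0, 0, 0, 0]
R4 ← R4 − (1/4)·R2: [0, 0, 0, 0]
R5 ← R5 − (3/4)·R2: [0, 0, 0, 0]
2 nonzero rows, so rank(P) = 2.
P has 4 columns; by rank–nullity, nullity = 4 − 2 = 2.

2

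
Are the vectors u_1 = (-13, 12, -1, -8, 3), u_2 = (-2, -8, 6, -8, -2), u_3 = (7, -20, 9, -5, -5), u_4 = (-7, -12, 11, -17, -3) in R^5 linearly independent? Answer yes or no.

no

Form the matrix with these vectors as rows and row reduce.
R2 ← R2 − (2/13)·R1: [0, -128/13, 80/13, -88/13, -32/13]
R3 ← R3 + (7/13)·R1: [0, -176/13, 110/13, -121/13, -44/13]
R4 ← R4 − (7/13)·R1: [0, -240/13, 150/13, -165/13, -60/13]
R3 ← R3 − (11/8)·R2: [0, 0, 0, 0, 0]
R4 ← R4 − (15/8)·R2: [0, 0, 0, 0, 0]
2 nonzero rows, so the 4 vectors span a space of dimension 2.
Since 2 < 4, the vectors are linearly dependent.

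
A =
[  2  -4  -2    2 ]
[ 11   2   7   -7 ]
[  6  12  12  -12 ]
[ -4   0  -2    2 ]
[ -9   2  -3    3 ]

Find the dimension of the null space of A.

Row reduce to echelon form.
R2 ← R2 − (11/2)·R1: [0, 24, 18, -18]
R3 ← R3 − (3)·R1: [0, 24, 18, -18]
R4 ← R4 + (2)·R1: [0, -8, -6, 6]
R5 ← R5 + (9/2)·R1: [0, -16, -12, 12]
R3 ← R3 − R2: [0, 0, 0, 0]
R4 ← R4 + (1/3)·R2: [0, 0, 0, 0]
R5 ← R5 + (2/3)·R2: [0, 0, 0, 0]
2 nonzero rows, so rank(A) = 2.
A has 4 columns; by rank–nullity, nullity = 4 − 2 = 2.

2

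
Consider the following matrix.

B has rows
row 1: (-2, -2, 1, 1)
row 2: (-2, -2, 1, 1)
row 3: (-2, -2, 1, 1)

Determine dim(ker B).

3

Row reduce to echelon form.
R2 ← R2 − R1: [0, 0, 0, 0]
R3 ← R3 − R1: [0, 0, 0, 0]
1 nonzero row, so rank(B) = 1.
B has 4 columns; by rank–nullity, nullity = 4 − 1 = 3.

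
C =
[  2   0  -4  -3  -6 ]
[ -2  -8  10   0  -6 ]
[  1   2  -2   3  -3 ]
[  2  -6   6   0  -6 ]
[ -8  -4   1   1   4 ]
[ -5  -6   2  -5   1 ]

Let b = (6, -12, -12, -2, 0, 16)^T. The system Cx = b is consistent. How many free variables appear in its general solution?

0

Row reduce the augmented matrix [C | b].
R2 ← R2 + R1: [0, -8, 6, -3, -12, -6]
R3 ← R3 − (1/2)·R1: [0, 2, 0, 9/2, 0, -15]
R4 ← R4 − R1: [0, -6, 10, 3, 0, -8]
R5 ← R5 + (4)·R1: [0, -4, -15, -11, -20, 24]
R6 ← R6 + (5/2)·R1: [0, -6, -8, -25/2, -14, 31]
R3 ← R3 + (1/4)·R2: [0, 0, 3/2, 15/4, -3, -33/2]
R4 ← R4 − (3/4)·R2: [0, 0, 11/2, 21/4, 9, -7/2]
R5 ← R5 − (1/2)·R2: [0, 0, -18, -19/2, -14, 27]
R6 ← R6 − (3/4)·R2: [0, 0, -25/2, -41/4, -5, 71/2]
R4 ← R4 − (11/3)·R3: [0, 0, 0, -17/2, 20, 57]
R5 ← R5 + (12)·R3: [0, 0, 0, 71/2, -50, -171]
R6 ← R6 + (25/3)·R3: [0, 0, 0, 21, -30, -102]
R5 ← R5 + (71/17)·R4: [0, 0, 0, 0, 570/17, 1140/17]
R6 ← R6 + (42/17)·R4: [0, 0, 0, 0, 330/17, 660/17]
R6 ← R6 − (11/19)·R5: [0, 0, 0, 0, 0, 0]
The echelon form has 5 nonzero rows, and every pivot lies in the first 5 columns, so rank(C) = rank([C|b]) = 5.
The system is consistent.
Free variables = (unknowns) − (rank) = 5 − 5 = 0.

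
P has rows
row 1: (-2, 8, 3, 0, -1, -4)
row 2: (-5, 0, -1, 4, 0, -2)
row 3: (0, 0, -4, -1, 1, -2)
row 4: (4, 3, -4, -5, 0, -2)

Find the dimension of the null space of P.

Row reduce to echelon form.
R2 ← R2 − (5/2)·R1: [0, -20, -17/2, 4, 5/2, 8]
R4 ← R4 + (2)·R1: [0, 19, 2, -5, -2, -10]
R4 ← R4 + (19/20)·R2: [0, 0, -243/40, -6/5, 3/8, -12/5]
R4 ← R4 − (243/160)·R3: [0, 0, 0, 51/160, -183/160, 51/80]
4 nonzero rows, so rank(P) = 4.
P has 6 columns; by rank–nullity, nullity = 6 − 4 = 2.

2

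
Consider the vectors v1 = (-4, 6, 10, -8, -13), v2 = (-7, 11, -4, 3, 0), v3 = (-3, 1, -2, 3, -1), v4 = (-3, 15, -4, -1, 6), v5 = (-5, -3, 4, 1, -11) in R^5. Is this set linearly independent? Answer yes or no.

no

Form the matrix with these vectors as rows and row reduce.
R2 ← R2 − (7/4)·R1: [0, 1/2, -43/2, 17, 91/4]
R3 ← R3 − (3/4)·R1: [0, -7/2, -19/2, 9, 35/4]
R4 ← R4 − (3/4)·R1: [0, 21/2, -23/2, 5, 63/4]
R5 ← R5 − (5/4)·R1: [0, -21/2, -17/2, 11, 21/4]
R3 ← R3 + (7)·R2: [0, 0, -160, 128, 168]
R4 ← R4 − (21)·R2: [0, 0, 440, -352, -462]
R5 ← R5 + (21)·R2: [0, 0, -460, 368, 483]
R4 ← R4 + (11/4)·R3: [0, 0, 0, 0, 0]
R5 ← R5 − (23/8)·R3: [0, 0, 0, 0, 0]
3 nonzero rows, so the 5 vectors span a space of dimension 3.
Since 3 < 5, the vectors are linearly dependent.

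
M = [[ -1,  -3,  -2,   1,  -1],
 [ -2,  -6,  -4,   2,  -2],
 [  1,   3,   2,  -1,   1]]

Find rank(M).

Row reduce to echelon form.
R2 ← R2 − (2)·R1: [0, 0, 0, 0, 0]
R3 ← R3 + R1: [0, 0, 0, 0, 0]
Echelon form has 1 nonzero row, so rank(M) = 1.

1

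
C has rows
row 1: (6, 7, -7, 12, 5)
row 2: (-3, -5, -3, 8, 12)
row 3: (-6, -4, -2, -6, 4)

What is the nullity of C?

Row reduce to echelon form.
R2 ← R2 + (1/2)·R1: [0, -3/2, -13/2, 14, 29/2]
R3 ← R3 + R1: [0, 3, -9, 6, 9]
R3 ← R3 + (2)·R2: [0, 0, -22, 34, 38]
3 nonzero rows, so rank(C) = 3.
C has 5 columns; by rank–nullity, nullity = 5 − 3 = 2.

2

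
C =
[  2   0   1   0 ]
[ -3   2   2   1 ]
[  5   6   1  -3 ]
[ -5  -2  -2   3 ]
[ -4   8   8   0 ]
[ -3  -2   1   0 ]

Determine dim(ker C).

0

Row reduce to echelon form.
R2 ← R2 + (3/2)·R1: [0, 2, 7/2, 1]
R3 ← R3 − (5/2)·R1: [0, 6, -3/2, -3]
R4 ← R4 + (5/2)·R1: [0, -2, 1/2, 3]
R5 ← R5 + (2)·R1: [0, 8, 10, 0]
R6 ← R6 + (3/2)·R1: [0, -2, 5/2, 0]
R3 ← R3 − (3)·R2: [0, 0, -12, -6]
R4 ← R4 + R2: [0, 0, 4, 4]
R5 ← R5 − (4)·R2: [0, 0, -4, -4]
R6 ← R6 + R2: [0, 0, 6, 1]
R4 ← R4 + (1/3)·R3: [0, 0, 0, 2]
R5 ← R5 − (1/3)·R3: [0, 0, 0, -2]
R6 ← R6 + (1/2)·R3: [0, 0, 0, -2]
R5 ← R5 + R4: [0, 0, 0, 0]
R6 ← R6 + R4: [0, 0, 0, 0]
4 nonzero rows, so rank(C) = 4.
C has 4 columns; by rank–nullity, nullity = 4 − 4 = 0.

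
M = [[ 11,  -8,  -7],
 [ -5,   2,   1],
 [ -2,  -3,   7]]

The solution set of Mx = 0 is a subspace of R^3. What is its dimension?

0

Row reduce to echelon form.
R2 ← R2 + (5/11)·R1: [0, -18/11, -24/11]
R3 ← R3 + (2/11)·R1: [0, -49/11, 63/11]
R3 ← R3 − (49/18)·R2: [0, 0, 35/3]
3 nonzero rows, so rank(M) = 3.
M has 3 columns; by rank–nullity, nullity = 3 − 3 = 0.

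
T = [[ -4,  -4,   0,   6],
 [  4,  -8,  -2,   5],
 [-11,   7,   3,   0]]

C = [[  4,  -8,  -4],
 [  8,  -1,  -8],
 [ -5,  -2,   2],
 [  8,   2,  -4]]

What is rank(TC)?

2

First compute TC:
[[  0,  48,  24],
 [  2, -10,  24],
 [ -3,  75,  -6]]
Now row reduce the product.
Swap R1 ↔ R2
R3 ← R3 + (3/2)·R1: [0, 60, 30]
R3 ← R3 − (5/4)·R2: [0, 0, 0]
2 nonzero rows, so rank(TC) = 2.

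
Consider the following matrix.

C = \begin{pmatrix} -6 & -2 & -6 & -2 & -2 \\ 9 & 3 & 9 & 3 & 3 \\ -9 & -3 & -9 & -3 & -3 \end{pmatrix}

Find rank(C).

Row reduce to echelon form.
R2 ← R2 + (3/2)·R1: [0, 0, 0, 0, 0]
R3 ← R3 − (3/2)·R1: [0, 0, 0, 0, 0]
Echelon form has 1 nonzero row, so rank(C) = 1.

1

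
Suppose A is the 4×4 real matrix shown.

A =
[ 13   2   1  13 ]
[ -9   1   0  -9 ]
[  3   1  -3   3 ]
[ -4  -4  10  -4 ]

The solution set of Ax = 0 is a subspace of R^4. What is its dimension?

1

Row reduce to echelon form.
R2 ← R2 + (9/13)·R1: [0, 31/13, 9/13, 0]
R3 ← R3 − (3/13)·R1: [0, 7/13, -42/13, 0]
R4 ← R4 + (4/13)·R1: [0, -44/13, 134/13, 0]
R3 ← R3 − (7/31)·R2: [0, 0, -105/31, 0]
R4 ← R4 + (44/31)·R2: [0, 0, 350/31, 0]
R4 ← R4 + (10/3)·R3: [0, 0, 0, 0]
3 nonzero rows, so rank(A) = 3.
A has 4 columns; by rank–nullity, nullity = 4 − 3 = 1.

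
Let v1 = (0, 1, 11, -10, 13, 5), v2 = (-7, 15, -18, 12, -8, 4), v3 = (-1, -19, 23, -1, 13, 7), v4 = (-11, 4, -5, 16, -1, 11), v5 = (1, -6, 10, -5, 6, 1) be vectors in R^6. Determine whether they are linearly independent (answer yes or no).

Form the matrix with these vectors as rows and row reduce.
Swap R1 ↔ R2
R3 ← R3 − (1/7)·R1: [0, -148/7, 179/7, -19/7, 99/7, 45/7]
R4 ← R4 − (11/7)·R1: [0, -137/7, 163/7, -20/7, 81/7, 33/7]
R5 ← R5 + (1/7)·R1: [0, -27/7, 52/7, -23/7, 34/7, 11/7]
R3 ← R3 + (148/7)·R2: [0, 0, 1807/7, -1499/7, 289, 785/7]
R4 ← R4 + (137/7)·R2: [0, 0, 1670/7, -1390/7, 266, 718/7]
R5 ← R5 + (27/7)·R2: [0, 0, 349/7, -293/7, 55, 146/7]
R4 ← R4 − (1670/1807)·R3: [0, 0, 0, -1200/1807, -1968/1807, -1932/1807]
R5 ← R5 − (349/1807)·R3: [0, 0, 0, -900/1807, -1476/1807, -1449/1807]
R5 ← R5 − (3/4)·R4: [0, 0, 0, 0, 0, 0]
4 nonzero rows, so the 5 vectors span a space of dimension 4.
Since 4 < 5, the vectors are linearly dependent.

no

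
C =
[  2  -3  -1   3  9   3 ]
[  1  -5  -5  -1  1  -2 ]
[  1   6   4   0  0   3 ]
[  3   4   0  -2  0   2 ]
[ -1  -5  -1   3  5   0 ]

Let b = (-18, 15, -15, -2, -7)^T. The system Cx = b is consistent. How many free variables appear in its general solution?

Row reduce the augmented matrix [C | b].
R2 ← R2 − (1/2)·R1: [0, -7/2, -9/2, -5/2, -7/2, -7/2, 24]
R3 ← R3 − (1/2)·R1: [0, 15/2, 9/2, -3/2, -9/2, 3/2, -6]
R4 ← R4 − (3/2)·R1: [0, 17/2, 3/2, -13/2, -27/2, -5/2, 25]
R5 ← R5 + (1/2)·R1: [0, -13/2, -3/2, 9/2, 19/2, 3/2, -16]
R3 ← R3 + (15/7)·R2: [0, 0, -36/7, -48/7, -12, -6, 318/7]
R4 ← R4 + (17/7)·R2: [0, 0, -66/7, -88/7, -22, -11, 583/7]
R5 ← R5 − (13/7)·R2: [0, 0, 48/7, 64/7, 16, 8, -424/7]
R4 ← R4 − (11/6)·R3: [0, 0, 0, 0, 0, 0, 0]
R5 ← R5 + (4/3)·R3: [0, 0, 0, 0, 0, 0, 0]
The echelon form has 3 nonzero rows, and every pivot lies in the first 6 columns, so rank(C) = rank([C|b]) = 3.
The system is consistent.
Free variables = (unknowns) − (rank) = 6 − 3 = 3.

3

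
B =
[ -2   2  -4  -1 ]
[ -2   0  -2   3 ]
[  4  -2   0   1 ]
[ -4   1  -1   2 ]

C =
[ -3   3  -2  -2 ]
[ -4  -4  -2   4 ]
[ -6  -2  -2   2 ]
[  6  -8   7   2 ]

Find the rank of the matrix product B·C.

3

First compute BC:
[[ 16,   2,   1,   2],
 [ 36, -26,  29,   6],
 [  2,  12,   3, -14],
 [ 26, -30,  22,  14]]
Now row reduce the product.
R2 ← R2 − (9/4)·R1: [0, -61/2, 107/4, 3/2]
R3 ← R3 − (1/8)·R1: [0, 47/4, 23/8, -57/4]
R4 ← R4 − (13/8)·R1: [0, -133/4, 163/8, 43/4]
R3 ← R3 + (47/122)·R2: [0, 0, 804/61, -834/61]
R4 ← R4 − (133/122)·R2: [0, 0, -536/61, 556/61]
R4 ← R4 + (2/3)·R3: [0, 0, 0, 0]
3 nonzero rows, so rank(BC) = 3.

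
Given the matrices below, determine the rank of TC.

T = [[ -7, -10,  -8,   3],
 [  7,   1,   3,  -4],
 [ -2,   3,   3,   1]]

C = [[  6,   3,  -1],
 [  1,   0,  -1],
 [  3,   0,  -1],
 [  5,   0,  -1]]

First compute TC:
[[-61, -21,  22],
 [ 32,  21,  -7],
 [  5,  -6,  -5]]
Now row reduce the product.
R2 ← R2 + (32/61)·R1: [0, 609/61, 277/61]
R3 ← R3 + (5/61)·R1: [0, -471/61, -195/61]
R3 ← R3 + (157/203)·R2: [0, 0, 64/203]
3 nonzero rows, so rank(TC) = 3.

3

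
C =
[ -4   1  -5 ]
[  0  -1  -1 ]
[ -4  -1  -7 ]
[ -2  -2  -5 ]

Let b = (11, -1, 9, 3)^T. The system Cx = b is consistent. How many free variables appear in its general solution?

Row reduce the augmented matrix [C | b].
R3 ← R3 − R1: [0, -2, -2, -2]
R4 ← R4 − (1/2)·R1: [0, -5/2, -5/2, -5/2]
R3 ← R3 − (2)·R2: [0, 0, 0, 0]
R4 ← R4 − (5/2)·R2: [0, 0, 0, 0]
The echelon form has 2 nonzero rows, and every pivot lies in the first 3 columns, so rank(C) = rank([C|b]) = 2.
The system is consistent.
Free variables = (unknowns) − (rank) = 3 − 2 = 1.

1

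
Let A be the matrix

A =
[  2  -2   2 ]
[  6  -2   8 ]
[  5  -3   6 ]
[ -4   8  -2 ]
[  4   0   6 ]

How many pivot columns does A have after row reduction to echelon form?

Row reduce to echelon form.
R2 ← R2 − (3)·R1: [0, 4, 2]
R3 ← R3 − (5/2)·R1: [0, 2, 1]
R4 ← R4 + (2)·R1: [0, 4, 2]
R5 ← R5 − (2)·R1: [0, 4, 2]
R3 ← R3 − (1/2)·R2: [0, 0, 0]
R4 ← R4 − R2: [0, 0, 0]
R5 ← R5 − R2: [0, 0, 0]
Echelon form has 2 nonzero rows, so rank(A) = 2.
Each nonzero row contributes one pivot column: 2 pivot columns.

2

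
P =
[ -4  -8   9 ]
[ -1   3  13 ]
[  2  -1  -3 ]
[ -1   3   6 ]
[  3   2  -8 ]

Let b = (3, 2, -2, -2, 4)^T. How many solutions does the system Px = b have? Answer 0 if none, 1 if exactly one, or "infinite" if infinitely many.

0

Row reduce the augmented matrix [P | b].
R2 ← R2 − (1/4)·R1: [0, 5, 43/4, 5/4]
R3 ← R3 + (1/2)·R1: [0, -5, 3/2, -1/2]
R4 ← R4 − (1/4)·R1: [0, 5, 15/4, -11/4]
R5 ← R5 + (3/4)·R1: [0, -4, -5/4, 25/4]
R3 ← R3 + R2: [0, 0, 49/4, 3/4]
R4 ← R4 − R2: [0, 0, -7, -4]
R5 ← R5 + (4/5)·R2: [0, 0, 147/20, 29/4]
R4 ← R4 + (4/7)·R3: [0, 0, 0, -25/7]
R5 ← R5 − (3/5)·R3: [0, 0, 0, 34/5]
R5 ← R5 + (238/125)·R4: [0, 0, 0, 0]
The echelon form has 4 nonzero rows; the last pivot sits in the augmented column, so rank(P) = 3 but rank([P|b]) = 4.
Since the ranks differ, the system is inconsistent.
It has no solutions.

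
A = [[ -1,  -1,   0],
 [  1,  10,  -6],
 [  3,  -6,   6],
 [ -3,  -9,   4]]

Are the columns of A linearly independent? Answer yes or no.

Row reduce A to echelon form.
R2 ← R2 + R1: [0, 9, -6]
R3 ← R3 + (3)·R1: [0, -9, 6]
R4 ← R4 − (3)·R1: [0, -6, 4]
R3 ← R3 + R2: [0, 0, 0]
R4 ← R4 + (2/3)·R2: [0, 0, 0]
2 pivots among 3 columns.
Only 2 < 3 pivot columns, so the columns are linearly dependent.

no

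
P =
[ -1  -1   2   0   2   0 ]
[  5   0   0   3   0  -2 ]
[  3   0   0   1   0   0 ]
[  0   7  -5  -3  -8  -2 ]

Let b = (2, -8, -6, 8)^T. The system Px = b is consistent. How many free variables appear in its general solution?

2

Row reduce the augmented matrix [P | b].
R2 ← R2 + (5)·R1: [0, -5, 10, 3, 10, -2, 2]
R3 ← R3 + (3)·R1: [0, -3, 6, 1, 6, 0, 0]
R3 ← R3 − (3/5)·R2: [0, 0, 0, -4/5, 0, 6/5, -6/5]
R4 ← R4 + (7/5)·R2: [0, 0, 9, 6/5, 6, -24/5, 54/5]
Swap R3 ↔ R4
The echelon form has 4 nonzero rows, and every pivot lies in the first 6 columns, so rank(P) = rank([P|b]) = 4.
The system is consistent.
Free variables = (unknowns) − (rank) = 6 − 4 = 2.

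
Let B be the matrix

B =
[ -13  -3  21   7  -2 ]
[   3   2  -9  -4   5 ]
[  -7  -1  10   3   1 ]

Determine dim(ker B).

2

Row reduce to echelon form.
R2 ← R2 + (3/13)·R1: [0, 17/13, -54/13, -31/13, 59/13]
R3 ← R3 − (7/13)·R1: [0, 8/13, -17/13, -10/13, 27/13]
R3 ← R3 − (8/17)·R2: [0, 0, 11/17, 6/17, -1/17]
3 nonzero rows, so rank(B) = 3.
B has 5 columns; by rank–nullity, nullity = 5 − 3 = 2.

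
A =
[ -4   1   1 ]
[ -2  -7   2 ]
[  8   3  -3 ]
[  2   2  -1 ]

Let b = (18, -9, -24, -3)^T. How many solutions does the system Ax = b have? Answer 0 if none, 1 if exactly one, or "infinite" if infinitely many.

infinite

Row reduce the augmented matrix [A | b].
R2 ← R2 − (1/2)·R1: [0, -15/2, 3/2, -18]
R3 ← R3 + (2)·R1: [0, 5, -1, 12]
R4 ← R4 + (1/2)·R1: [0, 5/2, -1/2, 6]
R3 ← R3 + (2/3)·R2: [0, 0, 0, 0]
R4 ← R4 + (1/3)·R2: [0, 0, 0, 0]
The echelon form has 2 nonzero rows, and every pivot lies in the first 3 columns, so rank(A) = rank([A|b]) = 2.
The system is consistent.
rank = 2 < 3 unknowns, so there are infinitely many solutions.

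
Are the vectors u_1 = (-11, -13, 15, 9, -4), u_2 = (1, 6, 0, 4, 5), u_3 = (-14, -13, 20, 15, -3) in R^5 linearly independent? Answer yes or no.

yes

Form the matrix with these vectors as rows and row reduce.
R2 ← R2 + (1/11)·R1: [0, 53/11, 15/11, 53/11, 51/11]
R3 ← R3 − (14/11)·R1: [0, 39/11, 10/11, 39/11, 23/11]
R3 ← R3 − (39/53)·R2: [0, 0, -5/53, 0, -70/53]
3 nonzero rows, so the 3 vectors span a space of dimension 3.
Since 3 = 3, the vectors are linearly independent.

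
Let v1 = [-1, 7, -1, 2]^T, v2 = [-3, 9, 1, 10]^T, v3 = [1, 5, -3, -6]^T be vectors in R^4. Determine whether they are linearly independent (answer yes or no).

no

Form the matrix with these vectors as rows and row reduce.
R2 ← R2 − (3)·R1: [0, -12, 4, 4]
R3 ← R3 + R1: [0, 12, -4, -4]
R3 ← R3 + R2: [0, 0, 0, 0]
2 nonzero rows, so the 3 vectors span a space of dimension 2.
Since 2 < 3, the vectors are linearly dependent.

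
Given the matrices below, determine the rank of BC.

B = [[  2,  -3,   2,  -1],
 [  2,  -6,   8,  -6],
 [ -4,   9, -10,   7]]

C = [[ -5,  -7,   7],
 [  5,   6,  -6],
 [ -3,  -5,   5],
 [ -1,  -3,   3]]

2

First compute BC:
[[-30, -39,  39],
 [-58, -72,  72],
 [ 88, 111, -111]]
Now row reduce the product.
R2 ← R2 − (29/15)·R1: [0, 17/5, -17/5]
R3 ← R3 + (44/15)·R1: [0, -17/5, 17/5]
R3 ← R3 + R2: [0, 0, 0]
2 nonzero rows, so rank(BC) = 2.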